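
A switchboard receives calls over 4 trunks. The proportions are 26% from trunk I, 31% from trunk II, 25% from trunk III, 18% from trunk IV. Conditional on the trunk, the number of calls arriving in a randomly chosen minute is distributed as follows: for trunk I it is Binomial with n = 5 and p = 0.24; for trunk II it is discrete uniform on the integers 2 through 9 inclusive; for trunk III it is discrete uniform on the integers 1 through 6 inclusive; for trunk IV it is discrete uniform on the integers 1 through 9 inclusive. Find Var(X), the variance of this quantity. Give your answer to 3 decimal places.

6.729

Per component, I: μ=1.2, E[X²]=2.352; II: μ=5.5, E[X²]=35.5; III: μ=3.5, E[X²]=15.1667; IV: μ=5, E[X²]=31.6667.
E[X] = 0.26·1.2 + 0.31·5.5 + 0.25·3.5 + 0.18·5 = 3.792.
E[X²] = 0.26·2.352 + 0.31·35.5 + 0.25·15.1667 + 0.18·31.6667 = 21.1082.
Var(X) = E[X²] − (E[X])² = 21.1082 − 14.3793 = 6.72892.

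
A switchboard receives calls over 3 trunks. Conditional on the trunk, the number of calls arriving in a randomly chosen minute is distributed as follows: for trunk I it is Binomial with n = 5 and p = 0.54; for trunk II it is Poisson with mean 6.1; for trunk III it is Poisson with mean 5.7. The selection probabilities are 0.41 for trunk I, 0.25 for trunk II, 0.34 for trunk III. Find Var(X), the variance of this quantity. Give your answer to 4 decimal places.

6.4253

Per component, I: μ=2.7, E[X²]=8.532; II: μ=6.1, E[X²]=43.31; III: μ=5.7, E[X²]=38.19.
E[X] = 0.41·2.7 + 0.25·6.1 + 0.34·5.7 = 4.57.
E[X²] = 0.41·8.532 + 0.25·43.31 + 0.34·38.19 = 27.3102.
Var(X) = E[X²] − (E[X])² = 27.3102 − 20.8849 = 6.42532.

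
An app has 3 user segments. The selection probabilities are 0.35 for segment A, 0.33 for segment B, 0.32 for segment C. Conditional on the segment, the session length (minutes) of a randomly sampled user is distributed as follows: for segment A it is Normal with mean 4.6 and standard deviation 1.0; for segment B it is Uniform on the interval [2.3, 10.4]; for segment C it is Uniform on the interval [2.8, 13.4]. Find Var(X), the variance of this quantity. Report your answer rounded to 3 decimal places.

Per component, A: μ=4.6, E[X²]=22.16; B: μ=6.35, E[X²]=45.79; C: μ=8.1, E[X²]=74.9733.
E[X] = 0.35·4.6 + 0.33·6.35 + 0.32·8.1 = 6.2975.
E[X²] = 0.35·22.16 + 0.33·45.79 + 0.32·74.9733 = 46.8582.
Var(X) = E[X²] − (E[X])² = 46.8582 − 39.6585 = 7.19966.

7.200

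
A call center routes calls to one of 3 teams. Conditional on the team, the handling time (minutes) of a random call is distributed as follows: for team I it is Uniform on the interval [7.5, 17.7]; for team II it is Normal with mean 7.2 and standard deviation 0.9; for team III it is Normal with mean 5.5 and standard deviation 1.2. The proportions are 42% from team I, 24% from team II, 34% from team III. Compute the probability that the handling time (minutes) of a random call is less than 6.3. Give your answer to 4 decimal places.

Conditional on each team, P(X < 6.3): I: 0; II: 0.158655; III: 0.747507.
By total probability, P(X < 6.3) = 0.42·0 + 0.24·0.158655 + 0.34·0.747507 = 0.29223.

0.2922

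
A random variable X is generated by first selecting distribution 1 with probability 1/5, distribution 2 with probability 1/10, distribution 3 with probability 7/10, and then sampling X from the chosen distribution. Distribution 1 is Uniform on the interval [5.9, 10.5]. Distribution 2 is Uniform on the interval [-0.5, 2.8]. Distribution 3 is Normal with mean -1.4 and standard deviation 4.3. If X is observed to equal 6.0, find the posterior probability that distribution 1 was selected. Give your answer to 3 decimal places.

Likelihoods f(6.0 | ·): 1: 0.217391; 2: 0; 3: 0.0211027.
Posterior ∝ prior × likelihood. Numerator for 1: 0.2·0.217391 = 0.0434783.
Normalizing constant: 0.2·0.217391 + 0.1·0 + 0.7·0.0211027 = 0.0582502.
P(1 | observation) = 0.0434783 / 0.0582502 = 0.746406.

0.746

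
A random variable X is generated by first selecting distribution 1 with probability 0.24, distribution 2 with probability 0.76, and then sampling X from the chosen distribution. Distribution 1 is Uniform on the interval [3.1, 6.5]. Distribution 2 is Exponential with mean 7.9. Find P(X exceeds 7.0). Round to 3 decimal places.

Conditional on each component, P(X > 7.0): 1: 0; 2: 0.41227.
By total probability, P(X > 7.0) = 0.24·0 + 0.76·0.41227 = 0.313325.

0.313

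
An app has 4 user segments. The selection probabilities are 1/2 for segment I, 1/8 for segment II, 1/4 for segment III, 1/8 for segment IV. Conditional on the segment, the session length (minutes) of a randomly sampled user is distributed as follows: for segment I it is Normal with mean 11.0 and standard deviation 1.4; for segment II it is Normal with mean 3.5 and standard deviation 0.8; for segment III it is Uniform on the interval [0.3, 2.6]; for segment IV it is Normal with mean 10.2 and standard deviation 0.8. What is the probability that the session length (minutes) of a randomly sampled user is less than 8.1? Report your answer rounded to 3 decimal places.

0.385

Conditional on each segment, P(X < 8.1): I: 0.0191594; II: 1; III: 1; IV: 0.00433245.
By total probability, P(X < 8.1) = 0.5·0.0191594 + 0.125·1 + 0.25·1 + 0.125·0.00433245 = 0.385121.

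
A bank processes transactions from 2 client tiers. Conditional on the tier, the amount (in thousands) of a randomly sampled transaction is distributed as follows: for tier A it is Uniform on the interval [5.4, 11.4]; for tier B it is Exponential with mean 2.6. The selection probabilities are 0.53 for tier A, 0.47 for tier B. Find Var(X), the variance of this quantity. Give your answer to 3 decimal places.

Per component, A: μ=8.4, E[X²]=73.56; B: μ=2.6, E[X²]=13.52.
E[X] = 0.53·8.4 + 0.47·2.6 = 5.674.
E[X²] = 0.53·73.56 + 0.47·13.52 = 45.3412.
Var(X) = E[X²] − (E[X])² = 45.3412 − 32.1943 = 13.1469.

13.147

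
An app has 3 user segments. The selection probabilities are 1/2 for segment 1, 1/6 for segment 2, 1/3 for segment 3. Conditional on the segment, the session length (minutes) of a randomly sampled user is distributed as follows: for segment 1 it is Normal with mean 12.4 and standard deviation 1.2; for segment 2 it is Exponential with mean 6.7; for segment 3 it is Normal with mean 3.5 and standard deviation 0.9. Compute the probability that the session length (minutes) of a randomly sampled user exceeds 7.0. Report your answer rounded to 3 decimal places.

0.559

Conditional on each segment, P(X > 7.0): 1: 0.999997; 2: 0.351771; 3: 5.03521e-05.
By total probability, P(X > 7.0) = 0.5·0.999997 + 0.166667·0.351771 + 0.333333·5.03521e-05 = 0.558644.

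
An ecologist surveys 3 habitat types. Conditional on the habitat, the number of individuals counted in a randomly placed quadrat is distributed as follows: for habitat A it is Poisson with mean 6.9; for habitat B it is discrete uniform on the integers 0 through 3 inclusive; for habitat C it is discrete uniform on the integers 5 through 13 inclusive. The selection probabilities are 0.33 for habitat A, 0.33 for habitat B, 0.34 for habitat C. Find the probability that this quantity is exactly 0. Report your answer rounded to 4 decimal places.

Conditional on each habitat, P(X = 0): A: 0.00100779; B: 0.25; C: 0.
By total probability, P(X = 0) = 0.33·0.00100779 + 0.33·0.25 + 0.34·0 = 0.0828326.

0.0828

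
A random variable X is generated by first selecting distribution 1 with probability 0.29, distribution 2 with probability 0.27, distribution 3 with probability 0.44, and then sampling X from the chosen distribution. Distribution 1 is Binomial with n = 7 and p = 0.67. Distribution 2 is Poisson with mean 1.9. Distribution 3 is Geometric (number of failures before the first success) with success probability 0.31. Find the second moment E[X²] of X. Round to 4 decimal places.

13.6545

For each component E[X²] = Var + (mean)², giving 1: 23.5438; 2: 5.51; 3: 12.1342.
Overall E[X²] = 0.29·23.5438 + 0.27·5.51 + 0.44·12.1342 = 13.6545.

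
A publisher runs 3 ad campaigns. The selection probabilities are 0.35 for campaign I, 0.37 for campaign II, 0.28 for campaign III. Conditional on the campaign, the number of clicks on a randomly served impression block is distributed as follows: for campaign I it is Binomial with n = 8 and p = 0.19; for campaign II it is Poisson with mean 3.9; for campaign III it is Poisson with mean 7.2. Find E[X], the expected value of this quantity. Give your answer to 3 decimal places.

Component means — I: 1.52; II: 3.9; III: 7.2.
E[X] = 0.35·1.52 + 0.37·3.9 + 0.28·7.2 = 3.991.

3.991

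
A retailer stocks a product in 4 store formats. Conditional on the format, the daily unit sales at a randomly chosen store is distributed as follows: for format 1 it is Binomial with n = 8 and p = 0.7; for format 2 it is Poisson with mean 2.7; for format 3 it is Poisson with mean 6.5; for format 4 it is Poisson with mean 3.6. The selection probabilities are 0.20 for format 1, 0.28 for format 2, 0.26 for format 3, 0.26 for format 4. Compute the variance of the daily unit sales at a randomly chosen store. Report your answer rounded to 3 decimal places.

6.118

Per component, 1: μ=5.6, E[X²]=33.04; 2: μ=2.7, E[X²]=9.99; 3: μ=6.5, E[X²]=48.75; 4: μ=3.6, E[X²]=16.56.
E[X] = 0.2·5.6 + 0.28·2.7 + 0.26·6.5 + 0.26·3.6 = 4.502.
E[X²] = 0.2·33.04 + 0.28·9.99 + 0.26·48.75 + 0.26·16.56 = 26.3858.
Var(X) = E[X²] − (E[X])² = 26.3858 − 20.268 = 6.1178.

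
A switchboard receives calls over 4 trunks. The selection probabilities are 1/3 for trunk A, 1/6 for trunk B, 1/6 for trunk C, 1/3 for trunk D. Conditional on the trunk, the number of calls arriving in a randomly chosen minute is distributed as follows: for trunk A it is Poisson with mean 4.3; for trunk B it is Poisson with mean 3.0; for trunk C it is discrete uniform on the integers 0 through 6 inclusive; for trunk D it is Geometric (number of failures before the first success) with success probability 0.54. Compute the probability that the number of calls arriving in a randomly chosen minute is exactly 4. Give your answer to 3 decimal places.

0.124

Conditional on each trunk, P(X = 4): A: 0.193284; B: 0.168031; C: 0.142857; D: 0.0241783.
By total probability, P(X = 4) = 0.333333·0.193284 + 0.166667·0.168031 + 0.166667·0.142857 + 0.333333·0.0241783 = 0.124302.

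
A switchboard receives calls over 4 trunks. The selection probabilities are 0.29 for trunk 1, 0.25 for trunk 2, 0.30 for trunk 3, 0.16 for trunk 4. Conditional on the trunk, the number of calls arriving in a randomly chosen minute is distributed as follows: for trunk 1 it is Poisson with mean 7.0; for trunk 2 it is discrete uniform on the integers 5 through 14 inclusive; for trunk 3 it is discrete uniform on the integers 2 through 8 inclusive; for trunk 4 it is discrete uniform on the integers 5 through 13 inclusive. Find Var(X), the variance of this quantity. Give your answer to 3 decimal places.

Per component, 1: μ=7, E[X²]=56; 2: μ=9.5, E[X²]=98.5; 3: μ=5, E[X²]=29; 4: μ=9, E[X²]=87.6667.
E[X] = 0.29·7 + 0.25·9.5 + 0.3·5 + 0.16·9 = 7.345.
E[X²] = 0.29·56 + 0.25·98.5 + 0.3·29 + 0.16·87.6667 = 63.5917.
Var(X) = E[X²] − (E[X])² = 63.5917 − 53.949 = 9.64264.

9.643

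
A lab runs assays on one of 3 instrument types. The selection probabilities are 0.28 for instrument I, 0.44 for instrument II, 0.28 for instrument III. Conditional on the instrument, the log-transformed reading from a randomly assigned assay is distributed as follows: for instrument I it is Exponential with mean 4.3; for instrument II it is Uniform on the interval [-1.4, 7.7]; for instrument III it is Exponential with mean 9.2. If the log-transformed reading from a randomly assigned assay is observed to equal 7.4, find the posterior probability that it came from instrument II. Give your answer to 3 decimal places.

0.657

Likelihoods f(7.4 | ·): I: 0.0416046; II: 0.10989; III: 0.0486282.
Posterior ∝ prior × likelihood. Numerator for II: 0.44·0.10989 = 0.0483516.
Normalizing constant: 0.28·0.0416046 + 0.44·0.10989 + 0.28·0.0486282 = 0.0736168.
P(II | observation) = 0.0483516 / 0.0736168 = 0.656802.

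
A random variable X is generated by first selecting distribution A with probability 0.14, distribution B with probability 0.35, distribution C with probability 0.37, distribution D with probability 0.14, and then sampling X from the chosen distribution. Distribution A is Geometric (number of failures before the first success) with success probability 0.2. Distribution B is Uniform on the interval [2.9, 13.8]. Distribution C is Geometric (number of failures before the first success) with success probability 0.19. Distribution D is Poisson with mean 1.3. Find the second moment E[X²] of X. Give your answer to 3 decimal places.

48.353

For each component E[X²] = Var + (mean)², giving A: 36; B: 79.6233; C: 40.6122; D: 2.99.
Overall E[X²] = 0.14·36 + 0.35·79.6233 + 0.37·40.6122 + 0.14·2.99 = 48.3533.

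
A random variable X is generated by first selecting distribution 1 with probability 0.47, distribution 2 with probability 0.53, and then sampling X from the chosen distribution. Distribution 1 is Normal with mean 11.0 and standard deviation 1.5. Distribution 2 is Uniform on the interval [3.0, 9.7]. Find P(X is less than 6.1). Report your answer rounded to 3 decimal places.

0.245

Conditional on each component, P(X < 6.1): 1: 0.000544109; 2: 0.462687.
By total probability, P(X < 6.1) = 0.47·0.000544109 + 0.53·0.462687 = 0.24548.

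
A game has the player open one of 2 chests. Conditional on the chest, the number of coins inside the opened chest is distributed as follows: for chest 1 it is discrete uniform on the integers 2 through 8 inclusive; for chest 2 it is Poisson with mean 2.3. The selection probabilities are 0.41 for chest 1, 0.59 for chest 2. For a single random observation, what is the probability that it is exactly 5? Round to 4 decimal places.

0.0903

Conditional on each chest, P(X = 5): 1: 0.142857; 2: 0.053775.
By total probability, P(X = 5) = 0.41·0.142857 + 0.59·0.053775 = 0.0902987.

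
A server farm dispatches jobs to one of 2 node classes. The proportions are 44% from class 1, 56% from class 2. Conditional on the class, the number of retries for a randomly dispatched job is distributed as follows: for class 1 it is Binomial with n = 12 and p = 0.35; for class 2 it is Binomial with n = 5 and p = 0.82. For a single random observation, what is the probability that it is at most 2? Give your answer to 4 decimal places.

0.0910

Conditional on each class, P(X ≤ 2): 1: 0.151288; 2: 0.0437073.
By total probability, P(X ≤ 2) = 0.44·0.151288 + 0.56·0.0437073 = 0.0910426.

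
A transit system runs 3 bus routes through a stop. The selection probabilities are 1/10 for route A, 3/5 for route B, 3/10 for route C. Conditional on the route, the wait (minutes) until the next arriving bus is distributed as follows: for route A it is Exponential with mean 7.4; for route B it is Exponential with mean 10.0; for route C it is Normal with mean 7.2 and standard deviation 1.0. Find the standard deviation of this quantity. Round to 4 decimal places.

8.2216

Per component, A: μ=7.4, E[X²]=109.52; B: μ=10, E[X²]=200; C: μ=7.2, E[X²]=52.84.
E[X] = 0.1·7.4 + 0.6·10 + 0.3·7.2 = 8.9.
E[X²] = 0.1·109.52 + 0.6·200 + 0.3·52.84 = 146.804.
Var(X) = E[X²] − (E[X])² = 146.804 − 79.21 = 67.594.
SD(X) = √67.594 = 8.22156.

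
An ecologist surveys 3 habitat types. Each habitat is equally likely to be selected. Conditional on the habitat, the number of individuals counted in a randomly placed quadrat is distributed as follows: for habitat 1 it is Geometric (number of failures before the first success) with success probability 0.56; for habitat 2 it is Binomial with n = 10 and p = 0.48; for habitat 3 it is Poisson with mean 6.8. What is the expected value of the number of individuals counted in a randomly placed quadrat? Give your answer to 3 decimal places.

Component means — 1: 0.785714; 2: 4.8; 3: 6.8.
E[X] = 0.333333·0.785714 + 0.333333·4.8 + 0.333333·6.8 = 4.12857.

4.129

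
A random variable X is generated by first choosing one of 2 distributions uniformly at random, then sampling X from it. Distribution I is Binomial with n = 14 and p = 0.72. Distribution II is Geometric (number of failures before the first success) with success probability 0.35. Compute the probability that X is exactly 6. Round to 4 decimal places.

Conditional on each component, P(X = 6): I: 0.0158057; II: 0.0263966.
By total probability, P(X = 6) = 0.5·0.0158057 + 0.5·0.0263966 = 0.0211012.

0.0211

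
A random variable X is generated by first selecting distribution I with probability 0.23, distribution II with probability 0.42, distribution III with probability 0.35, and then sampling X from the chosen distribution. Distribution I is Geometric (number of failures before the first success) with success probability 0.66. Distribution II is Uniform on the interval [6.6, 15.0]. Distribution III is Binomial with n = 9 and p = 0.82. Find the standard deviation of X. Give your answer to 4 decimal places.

4.3411

Per component, I: μ=0.515152, E[X²]=1.04591; II: μ=10.8, E[X²]=122.52; III: μ=7.38, E[X²]=55.7928.
E[X] = 0.23·0.515152 + 0.42·10.8 + 0.35·7.38 = 7.23748.
E[X²] = 0.23·1.04591 + 0.42·122.52 + 0.35·55.7928 = 71.2264.
Var(X) = E[X²] − (E[X])² = 71.2264 − 52.3812 = 18.8453.
SD(X) = √18.8453 = 4.34111.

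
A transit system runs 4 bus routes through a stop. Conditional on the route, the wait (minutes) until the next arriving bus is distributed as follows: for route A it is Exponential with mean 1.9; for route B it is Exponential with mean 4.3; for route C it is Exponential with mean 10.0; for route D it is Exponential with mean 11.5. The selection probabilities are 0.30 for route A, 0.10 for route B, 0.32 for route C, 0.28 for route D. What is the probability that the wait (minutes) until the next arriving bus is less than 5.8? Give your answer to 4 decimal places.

0.6116

Conditional on each route, P(X < 5.8): A: 0.952766; B: 0.740458; C: 0.440102; D: 0.396101.
By total probability, P(X < 5.8) = 0.3·0.952766 + 0.1·0.740458 + 0.32·0.440102 + 0.28·0.396101 = 0.611616.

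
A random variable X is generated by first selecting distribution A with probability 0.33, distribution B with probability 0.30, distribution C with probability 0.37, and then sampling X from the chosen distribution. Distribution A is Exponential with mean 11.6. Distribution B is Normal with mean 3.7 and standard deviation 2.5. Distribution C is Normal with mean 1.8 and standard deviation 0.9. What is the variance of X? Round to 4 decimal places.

64.8853

Per component, A: μ=11.6, E[X²]=269.12; B: μ=3.7, E[X²]=19.94; C: μ=1.8, E[X²]=4.05.
E[X] = 0.33·11.6 + 0.3·3.7 + 0.37·1.8 = 5.604.
E[X²] = 0.33·269.12 + 0.3·19.94 + 0.37·4.05 = 96.2901.
Var(X) = E[X²] − (E[X])² = 96.2901 − 31.4048 = 64.8853.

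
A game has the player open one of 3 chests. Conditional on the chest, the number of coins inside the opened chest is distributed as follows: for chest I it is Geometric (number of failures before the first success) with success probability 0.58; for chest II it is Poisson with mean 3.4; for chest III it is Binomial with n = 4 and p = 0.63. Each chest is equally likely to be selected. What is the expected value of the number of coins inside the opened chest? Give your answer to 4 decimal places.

Component means — I: 0.724138; II: 3.4; III: 2.52.
E[X] = 0.333333·0.724138 + 0.333333·3.4 + 0.333333·2.52 = 2.21471.

2.2147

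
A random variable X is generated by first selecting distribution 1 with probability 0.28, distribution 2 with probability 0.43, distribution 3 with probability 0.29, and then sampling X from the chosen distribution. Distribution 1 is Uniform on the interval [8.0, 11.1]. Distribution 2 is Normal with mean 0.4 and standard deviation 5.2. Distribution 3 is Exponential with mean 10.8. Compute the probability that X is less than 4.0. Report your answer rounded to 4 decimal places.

Conditional on each component, P(X < 4.0): 1: 0; 2: 0.755628; 3: 0.309521.
By total probability, P(X < 4.0) = 0.28·0 + 0.43·0.755628 + 0.29·0.309521 = 0.414681.

0.4147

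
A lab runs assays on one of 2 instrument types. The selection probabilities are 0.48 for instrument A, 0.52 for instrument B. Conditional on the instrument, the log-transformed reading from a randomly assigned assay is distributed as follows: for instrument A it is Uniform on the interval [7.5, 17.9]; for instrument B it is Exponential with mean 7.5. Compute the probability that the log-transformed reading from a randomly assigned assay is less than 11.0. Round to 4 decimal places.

0.5616

Conditional on each instrument, P(X < 11.0): A: 0.336538; B: 0.769307.
By total probability, P(X < 11.0) = 0.48·0.336538 + 0.52·0.769307 = 0.561578.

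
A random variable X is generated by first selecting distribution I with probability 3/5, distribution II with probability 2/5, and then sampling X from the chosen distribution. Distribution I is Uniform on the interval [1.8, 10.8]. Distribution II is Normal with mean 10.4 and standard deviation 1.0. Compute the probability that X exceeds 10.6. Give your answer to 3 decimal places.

Conditional on each component, P(X > 10.6): I: 0.0222222; II: 0.42074.
By total probability, P(X > 10.6) = 0.6·0.0222222 + 0.4·0.42074 = 0.181629.

0.182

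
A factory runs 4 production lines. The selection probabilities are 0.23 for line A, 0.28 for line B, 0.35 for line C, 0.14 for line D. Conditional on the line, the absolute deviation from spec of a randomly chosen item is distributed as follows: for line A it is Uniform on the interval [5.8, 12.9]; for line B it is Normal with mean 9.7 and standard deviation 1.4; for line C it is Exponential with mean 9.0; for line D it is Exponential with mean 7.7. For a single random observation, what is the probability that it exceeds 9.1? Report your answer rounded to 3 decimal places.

0.480

Conditional on each line, P(X > 9.1): A: 0.535211; B: 0.665882; C: 0.363815; D: 0.306721.
By total probability, P(X > 9.1) = 0.23·0.535211 + 0.28·0.665882 + 0.35·0.363815 + 0.14·0.306721 = 0.479822.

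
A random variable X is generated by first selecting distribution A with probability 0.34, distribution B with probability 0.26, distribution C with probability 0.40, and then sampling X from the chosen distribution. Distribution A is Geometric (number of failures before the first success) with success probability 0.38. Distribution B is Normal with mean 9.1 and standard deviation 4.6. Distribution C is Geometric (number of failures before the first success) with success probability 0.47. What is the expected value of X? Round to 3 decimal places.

3.372

Component means — A: 1.63158; B: 9.1; C: 1.12766.
E[X] = 0.34·1.63158 + 0.26·9.1 + 0.4·1.12766 = 3.3718.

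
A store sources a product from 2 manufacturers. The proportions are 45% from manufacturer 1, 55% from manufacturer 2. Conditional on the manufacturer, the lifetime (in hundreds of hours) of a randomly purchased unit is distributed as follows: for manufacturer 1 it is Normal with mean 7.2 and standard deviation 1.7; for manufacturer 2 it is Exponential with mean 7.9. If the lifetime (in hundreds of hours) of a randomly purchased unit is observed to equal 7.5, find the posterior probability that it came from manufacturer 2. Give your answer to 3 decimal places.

0.206

Likelihoods f(7.5 | ·): 1: 0.231046; 2: 0.0489856.
Posterior ∝ prior × likelihood. Numerator for 2: 0.55·0.0489856 = 0.0269421.
Normalizing constant: 0.45·0.231046 + 0.55·0.0489856 = 0.130913.
P(2 | observation) = 0.0269421 / 0.130913 = 0.205801.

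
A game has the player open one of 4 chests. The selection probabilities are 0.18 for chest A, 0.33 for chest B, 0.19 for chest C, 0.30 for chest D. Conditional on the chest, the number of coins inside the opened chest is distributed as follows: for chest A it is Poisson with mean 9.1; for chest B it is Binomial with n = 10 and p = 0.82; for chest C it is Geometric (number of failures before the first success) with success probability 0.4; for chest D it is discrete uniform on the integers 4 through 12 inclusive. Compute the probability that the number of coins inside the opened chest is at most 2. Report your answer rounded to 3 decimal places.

0.150

Conditional on each chest, P(X ≤ 2): A: 0.00575135; B: 3.50064e-05; C: 0.784; D: 0.
By total probability, P(X ≤ 2) = 0.18·0.00575135 + 0.33·3.50064e-05 + 0.19·0.784 + 0.3·0 = 0.150007.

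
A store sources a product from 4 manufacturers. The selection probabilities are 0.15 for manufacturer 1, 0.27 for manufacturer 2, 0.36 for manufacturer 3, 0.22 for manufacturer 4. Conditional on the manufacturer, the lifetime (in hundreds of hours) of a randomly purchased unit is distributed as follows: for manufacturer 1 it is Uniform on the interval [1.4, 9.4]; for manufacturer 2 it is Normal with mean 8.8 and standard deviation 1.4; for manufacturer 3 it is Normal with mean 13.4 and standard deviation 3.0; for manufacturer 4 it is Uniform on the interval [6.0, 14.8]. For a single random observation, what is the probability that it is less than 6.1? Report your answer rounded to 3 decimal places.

Conditional on each manufacturer, P(X < 6.1): 1: 0.5875; 2: 0.026892; 3: 0.00748026; 4: 0.0113636.
By total probability, P(X < 6.1) = 0.15·0.5875 + 0.27·0.026892 + 0.36·0.00748026 + 0.22·0.0113636 = 0.100579.

0.101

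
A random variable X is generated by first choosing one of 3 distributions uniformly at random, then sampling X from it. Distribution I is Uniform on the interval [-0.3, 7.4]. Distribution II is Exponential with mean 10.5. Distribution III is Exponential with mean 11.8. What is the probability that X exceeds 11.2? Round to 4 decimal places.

Conditional on each component, P(X > 11.2): I: 0; II: 0.344154; III: 0.387069.
By total probability, P(X > 11.2) = 0.333333·0 + 0.333333·0.344154 + 0.333333·0.387069 = 0.243741.

0.2437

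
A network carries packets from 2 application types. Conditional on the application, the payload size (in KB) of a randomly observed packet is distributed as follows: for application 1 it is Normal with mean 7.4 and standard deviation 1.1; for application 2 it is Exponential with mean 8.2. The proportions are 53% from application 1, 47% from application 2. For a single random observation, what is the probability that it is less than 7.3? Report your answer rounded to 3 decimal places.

0.523

Conditional on each application, P(X < 7.3): 1: 0.463782; 2: 0.589444.
By total probability, P(X < 7.3) = 0.53·0.463782 + 0.47·0.589444 = 0.522844.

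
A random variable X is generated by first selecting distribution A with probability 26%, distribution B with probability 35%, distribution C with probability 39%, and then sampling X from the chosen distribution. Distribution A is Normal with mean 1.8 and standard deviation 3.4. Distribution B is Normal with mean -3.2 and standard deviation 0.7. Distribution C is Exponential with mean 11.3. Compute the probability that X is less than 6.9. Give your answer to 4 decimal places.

Conditional on each component, P(X < 6.9): A: 0.933193; B: 1; C: 0.456986.
By total probability, P(X < 6.9) = 0.26·0.933193 + 0.35·1 + 0.39·0.456986 = 0.770855.

0.7709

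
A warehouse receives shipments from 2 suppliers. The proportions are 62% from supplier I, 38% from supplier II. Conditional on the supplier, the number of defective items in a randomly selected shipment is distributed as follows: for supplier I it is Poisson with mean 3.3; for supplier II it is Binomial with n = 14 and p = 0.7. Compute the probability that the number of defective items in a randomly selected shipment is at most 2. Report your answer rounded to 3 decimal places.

Conditional on each supplier, P(X ≤ 2): I: 0.359426; II: 2.53072e-05.
By total probability, P(X ≤ 2) = 0.62·0.359426 + 0.38·2.53072e-05 = 0.222854.

0.223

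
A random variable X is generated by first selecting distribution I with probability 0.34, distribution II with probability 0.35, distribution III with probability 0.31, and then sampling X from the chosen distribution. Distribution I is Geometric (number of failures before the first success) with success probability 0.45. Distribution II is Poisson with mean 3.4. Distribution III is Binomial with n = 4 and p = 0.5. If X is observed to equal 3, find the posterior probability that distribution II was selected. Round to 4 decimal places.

Likelihoods P(X=3 | ·): I: 0.0748688; II: 0.218617; III: 0.25.
Posterior ∝ prior × likelihood. Numerator for II: 0.35·0.218617 = 0.076516.
Normalizing constant: 0.34·0.0748688 + 0.35·0.218617 + 0.31·0.25 = 0.179471.
P(II | observation) = 0.076516 / 0.179471 = 0.426341.

0.4263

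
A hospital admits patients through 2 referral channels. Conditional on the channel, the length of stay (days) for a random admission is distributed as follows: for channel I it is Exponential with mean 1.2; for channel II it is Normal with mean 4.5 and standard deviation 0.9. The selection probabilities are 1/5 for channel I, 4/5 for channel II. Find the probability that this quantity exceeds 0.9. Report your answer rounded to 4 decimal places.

0.8944

Conditional on each channel, P(X > 0.9): I: 0.472367; II: 0.999968.
By total probability, P(X > 0.9) = 0.2·0.472367 + 0.8·0.999968 = 0.894448.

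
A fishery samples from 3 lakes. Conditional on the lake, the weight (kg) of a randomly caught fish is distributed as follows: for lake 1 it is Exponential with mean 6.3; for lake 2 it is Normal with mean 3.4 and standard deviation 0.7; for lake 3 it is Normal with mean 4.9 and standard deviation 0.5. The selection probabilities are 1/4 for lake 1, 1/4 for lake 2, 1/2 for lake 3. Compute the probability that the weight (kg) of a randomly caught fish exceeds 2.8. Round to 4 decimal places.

0.8614

Conditional on each lake, P(X > 2.8): 1: 0.64118; 2: 0.804317; 3: 0.999987.
By total probability, P(X > 2.8) = 0.25·0.64118 + 0.25·0.804317 + 0.5·0.999987 = 0.861368.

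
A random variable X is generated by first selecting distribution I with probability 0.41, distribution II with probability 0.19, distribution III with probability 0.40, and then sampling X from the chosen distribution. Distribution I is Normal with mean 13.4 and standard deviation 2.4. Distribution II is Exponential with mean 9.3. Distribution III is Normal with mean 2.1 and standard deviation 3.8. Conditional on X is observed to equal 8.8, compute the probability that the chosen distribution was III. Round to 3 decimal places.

0.321

Likelihoods f(8.8 | ·): I: 0.026484; II: 0.0417419; III: 0.0221858.
Posterior ∝ prior × likelihood. Numerator for III: 0.4·0.0221858 = 0.00887432.
Normalizing constant: 0.41·0.026484 + 0.19·0.0417419 + 0.4·0.0221858 = 0.0276637.
P(III | observation) = 0.00887432 / 0.0276637 = 0.320793.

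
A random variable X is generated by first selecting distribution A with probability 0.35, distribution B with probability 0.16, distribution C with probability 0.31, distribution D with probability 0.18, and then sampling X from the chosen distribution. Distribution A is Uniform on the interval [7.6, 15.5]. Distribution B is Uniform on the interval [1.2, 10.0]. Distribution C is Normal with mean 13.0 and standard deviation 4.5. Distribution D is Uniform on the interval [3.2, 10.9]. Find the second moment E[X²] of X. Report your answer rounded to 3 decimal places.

123.065

For each component E[X²] = Var + (mean)², giving A: 138.603; B: 37.8133; C: 189.25; D: 54.6433.
Overall E[X²] = 0.35·138.603 + 0.16·37.8133 + 0.31·189.25 + 0.18·54.6433 = 123.065.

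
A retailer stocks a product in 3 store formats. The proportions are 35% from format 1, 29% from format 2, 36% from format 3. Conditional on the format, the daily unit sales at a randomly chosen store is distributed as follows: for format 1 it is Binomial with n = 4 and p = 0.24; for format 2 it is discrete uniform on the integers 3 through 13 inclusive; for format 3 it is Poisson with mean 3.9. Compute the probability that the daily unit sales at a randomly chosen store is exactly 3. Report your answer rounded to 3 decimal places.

Conditional on each format, P(X = 3): 1: 0.042025; 2: 0.0909091; 3: 0.200122.
By total probability, P(X = 3) = 0.35·0.042025 + 0.29·0.0909091 + 0.36·0.200122 = 0.113116.

0.113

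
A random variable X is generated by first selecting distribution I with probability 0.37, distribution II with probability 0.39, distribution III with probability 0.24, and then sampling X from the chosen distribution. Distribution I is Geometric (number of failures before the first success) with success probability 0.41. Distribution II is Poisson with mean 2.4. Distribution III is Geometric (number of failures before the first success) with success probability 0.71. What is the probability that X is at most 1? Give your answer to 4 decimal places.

Conditional on each component, P(X ≤ 1): I: 0.6519; II: 0.308441; III: 0.9159.
By total probability, P(X ≤ 1) = 0.37·0.6519 + 0.39·0.308441 + 0.24·0.9159 = 0.581311.

0.5813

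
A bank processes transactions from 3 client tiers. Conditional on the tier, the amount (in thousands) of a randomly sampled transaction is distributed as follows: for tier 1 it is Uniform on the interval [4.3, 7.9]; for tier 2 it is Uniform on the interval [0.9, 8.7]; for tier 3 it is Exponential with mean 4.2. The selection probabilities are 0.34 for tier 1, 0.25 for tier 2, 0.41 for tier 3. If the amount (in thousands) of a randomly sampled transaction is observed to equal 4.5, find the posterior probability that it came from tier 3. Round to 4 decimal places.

0.2091

Likelihoods f(4.5 | ·): 1: 0.277778; 2: 0.128205; 3: 0.0815521.
Posterior ∝ prior × likelihood. Numerator for 3: 0.41·0.0815521 = 0.0334364.
Normalizing constant: 0.34·0.277778 + 0.25·0.128205 + 0.41·0.0815521 = 0.159932.
P(3 | observation) = 0.0334364 / 0.159932 = 0.209066.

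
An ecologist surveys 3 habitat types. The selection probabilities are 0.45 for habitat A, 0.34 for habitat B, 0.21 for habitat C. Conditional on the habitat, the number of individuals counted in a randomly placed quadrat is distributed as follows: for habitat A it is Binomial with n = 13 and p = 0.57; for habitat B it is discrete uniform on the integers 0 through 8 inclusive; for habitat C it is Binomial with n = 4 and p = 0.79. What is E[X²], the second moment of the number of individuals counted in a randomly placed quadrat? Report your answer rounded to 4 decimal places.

For each component E[X²] = Var + (mean)², giving A: 58.0944; B: 22.6667; C: 10.6492.
Overall E[X²] = 0.45·58.0944 + 0.34·22.6667 + 0.21·10.6492 = 36.0855.

36.0855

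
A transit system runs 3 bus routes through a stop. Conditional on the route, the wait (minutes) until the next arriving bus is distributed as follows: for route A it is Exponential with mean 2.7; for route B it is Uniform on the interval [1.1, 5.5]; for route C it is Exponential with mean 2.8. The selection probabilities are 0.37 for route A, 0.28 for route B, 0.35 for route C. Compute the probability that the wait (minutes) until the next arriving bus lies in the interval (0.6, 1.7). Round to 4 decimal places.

0.2291

Conditional on each route, P(0.6 < X < 1.7): A: 0.267948; B: 0.136364; C: 0.262212.
By total probability, P(0.6 < X < 1.7) = 0.37·0.267948 + 0.28·0.136364 + 0.35·0.262212 = 0.229097.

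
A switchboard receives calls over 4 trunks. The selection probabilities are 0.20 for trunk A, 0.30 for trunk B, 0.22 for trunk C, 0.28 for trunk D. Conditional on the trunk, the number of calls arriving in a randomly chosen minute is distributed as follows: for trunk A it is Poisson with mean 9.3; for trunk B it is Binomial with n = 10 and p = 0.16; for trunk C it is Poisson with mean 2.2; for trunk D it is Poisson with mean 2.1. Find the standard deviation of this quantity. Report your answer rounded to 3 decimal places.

Per component, A: μ=9.3, E[X²]=95.79; B: μ=1.6, E[X²]=3.904; C: μ=2.2, E[X²]=7.04; D: μ=2.1, E[X²]=6.51.
E[X] = 0.2·9.3 + 0.3·1.6 + 0.22·2.2 + 0.28·2.1 = 3.412.
E[X²] = 0.2·95.79 + 0.3·3.904 + 0.22·7.04 + 0.28·6.51 = 23.7008.
Var(X) = E[X²] − (E[X])² = 23.7008 − 11.6417 = 12.0591.
SD(X) = √12.0591 = 3.47262.

3.473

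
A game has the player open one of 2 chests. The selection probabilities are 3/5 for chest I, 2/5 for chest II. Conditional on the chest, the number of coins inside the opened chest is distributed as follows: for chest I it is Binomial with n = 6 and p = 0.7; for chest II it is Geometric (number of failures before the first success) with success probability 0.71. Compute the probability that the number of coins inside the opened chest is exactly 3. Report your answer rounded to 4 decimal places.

Conditional on each chest, P(X = 3): I: 0.18522; II: 0.0173162.
By total probability, P(X = 3) = 0.6·0.18522 + 0.4·0.0173162 = 0.118058.

0.1181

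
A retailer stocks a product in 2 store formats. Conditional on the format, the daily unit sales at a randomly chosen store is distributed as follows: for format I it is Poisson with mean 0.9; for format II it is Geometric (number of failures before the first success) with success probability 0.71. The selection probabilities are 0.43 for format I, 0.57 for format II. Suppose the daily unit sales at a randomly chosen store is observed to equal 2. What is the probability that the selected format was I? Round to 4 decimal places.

Likelihoods P(X=2 | ·): I: 0.164661; II: 0.059711.
Posterior ∝ prior × likelihood. Numerator for I: 0.43·0.164661 = 0.0708041.
Normalizing constant: 0.43·0.164661 + 0.57·0.059711 = 0.104839.
P(I | observation) = 0.0708041 / 0.104839 = 0.675358.

0.6754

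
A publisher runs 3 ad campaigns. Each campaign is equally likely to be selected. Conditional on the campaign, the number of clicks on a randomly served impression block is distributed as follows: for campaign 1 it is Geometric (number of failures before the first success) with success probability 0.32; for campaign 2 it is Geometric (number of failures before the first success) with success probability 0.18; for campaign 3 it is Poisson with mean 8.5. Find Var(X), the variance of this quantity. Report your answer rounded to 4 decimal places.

20.3839

Per component, 1: μ=2.125, E[X²]=11.1562; 2: μ=4.55556, E[X²]=46.0617; 3: μ=8.5, E[X²]=80.75.
E[X] = 0.333333·2.125 + 0.333333·4.55556 + 0.333333·8.5 = 5.06019.
E[X²] = 0.333333·11.1562 + 0.333333·46.0617 + 0.333333·80.75 = 45.9893.
Var(X) = E[X²] − (E[X])² = 45.9893 − 25.6055 = 20.3839.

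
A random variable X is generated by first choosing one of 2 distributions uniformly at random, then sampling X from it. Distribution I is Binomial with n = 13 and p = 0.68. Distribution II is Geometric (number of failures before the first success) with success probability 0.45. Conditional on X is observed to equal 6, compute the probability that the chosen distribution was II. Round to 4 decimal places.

0.1761

Likelihoods P(X=6 | ·): I: 0.0582936; II: 0.0124563.
Posterior ∝ prior × likelihood. Numerator for II: 0.5·0.0124563 = 0.00622814.
Normalizing constant: 0.5·0.0582936 + 0.5·0.0124563 = 0.0353749.
P(II | observation) = 0.00622814 / 0.0353749 = 0.176061.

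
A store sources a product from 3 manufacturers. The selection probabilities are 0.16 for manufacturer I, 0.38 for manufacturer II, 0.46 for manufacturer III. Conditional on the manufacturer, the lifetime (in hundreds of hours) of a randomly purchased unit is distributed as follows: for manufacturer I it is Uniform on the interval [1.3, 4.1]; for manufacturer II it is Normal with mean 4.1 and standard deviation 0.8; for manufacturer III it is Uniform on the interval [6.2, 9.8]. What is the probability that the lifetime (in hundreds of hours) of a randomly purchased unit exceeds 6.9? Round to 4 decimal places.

0.3706

Conditional on each manufacturer, P(X > 6.9): I: 0; II: 0.000232629; III: 0.805556.
By total probability, P(X > 6.9) = 0.16·0 + 0.38·0.000232629 + 0.46·0.805556 = 0.370644.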